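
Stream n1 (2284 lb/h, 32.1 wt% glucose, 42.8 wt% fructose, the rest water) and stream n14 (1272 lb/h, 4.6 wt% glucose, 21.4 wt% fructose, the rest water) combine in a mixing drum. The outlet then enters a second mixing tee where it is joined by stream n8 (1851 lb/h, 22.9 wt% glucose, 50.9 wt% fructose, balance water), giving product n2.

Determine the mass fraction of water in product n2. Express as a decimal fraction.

Overall, product flow = 5407 lb/h.
water in = 2284×0.251 + 1272×0.740 + 1851×0.262 = 1999.5 lb/h.
water fraction in n2 = 0.3698.

0.3698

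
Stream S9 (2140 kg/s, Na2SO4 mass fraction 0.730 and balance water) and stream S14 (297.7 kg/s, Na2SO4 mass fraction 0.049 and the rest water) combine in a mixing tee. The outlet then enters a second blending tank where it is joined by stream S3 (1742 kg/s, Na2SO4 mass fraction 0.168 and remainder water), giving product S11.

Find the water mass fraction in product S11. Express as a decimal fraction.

0.553

Overall, product flow = 4179.7 kg/s.
water in = 2140×0.270 + 297.7×0.951 + 1742×0.832 = 2310.3 kg/s.
water fraction in S11 = 0.553.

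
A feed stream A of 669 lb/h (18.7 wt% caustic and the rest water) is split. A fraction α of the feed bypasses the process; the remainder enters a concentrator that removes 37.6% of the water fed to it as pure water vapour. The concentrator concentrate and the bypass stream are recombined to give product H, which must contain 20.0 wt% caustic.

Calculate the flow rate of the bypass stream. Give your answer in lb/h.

All 669×0.187 = 125.1 lb/h of caustic reaches H, so H = 125.1/0.200 = 625.51 lb/h and vapour = 43.485 lb/h.
The evaporator receives (1−α)·669 of feed at 0.813 water and removes 0.376 of that water:
0.376×0.813×(1−α)×669 = 43.485
(1−α) = 43.485/204.51 = 0.2126;  α = 0.7874.
Bypass flow = 0.7874×669 = 526.75 lb/h.

526.7 lb/h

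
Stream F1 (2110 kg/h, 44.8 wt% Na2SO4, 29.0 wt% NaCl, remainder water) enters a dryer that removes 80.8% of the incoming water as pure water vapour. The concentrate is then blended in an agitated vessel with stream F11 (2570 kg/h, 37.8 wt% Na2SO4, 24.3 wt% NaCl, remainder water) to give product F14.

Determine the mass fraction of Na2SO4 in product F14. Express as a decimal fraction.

0.453

Vapour removed = 0.808×0.262×2110 = 446.68 kg/h; concentrate = 1663.3 kg/h.
Na2SO4 reaching the mixer = 945.28 (from concentrate) + 2570×0.378 = 1916.7 kg/h.
Product flow = 1663.3 + 2570 = 4233.3 kg/h; Na2SO4 fraction = 0.453.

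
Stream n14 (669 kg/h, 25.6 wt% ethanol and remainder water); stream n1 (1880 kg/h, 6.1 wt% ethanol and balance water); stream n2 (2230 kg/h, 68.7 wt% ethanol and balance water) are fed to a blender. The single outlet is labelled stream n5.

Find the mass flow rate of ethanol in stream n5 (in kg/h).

1818 kg/h

ethanol out = ethanol in = 669×0.256 + 1880×0.061 + 2230×0.687 = 1818 kg/h.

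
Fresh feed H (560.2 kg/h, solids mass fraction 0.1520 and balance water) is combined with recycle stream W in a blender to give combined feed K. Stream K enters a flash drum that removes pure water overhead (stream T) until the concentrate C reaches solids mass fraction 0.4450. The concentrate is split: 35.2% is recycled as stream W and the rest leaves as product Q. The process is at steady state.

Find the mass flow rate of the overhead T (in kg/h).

368.9 kg/h

Overall solids balance (none leaves overhead): solids in fresh feed = solids in product, i.e. 560.2×0.152 = (1−0.352)·C·0.445.
C = 85.15/(0.445×0.648) = 295.29 kg/h.
Recycle W = 0.352×295.29 = 103.94 kg/h.
Combined feed K = 560.2 + 103.94 = 664.14 kg/h.
Overhead T = K − C = 664.14 − 295.29 = 368.85 kg/h.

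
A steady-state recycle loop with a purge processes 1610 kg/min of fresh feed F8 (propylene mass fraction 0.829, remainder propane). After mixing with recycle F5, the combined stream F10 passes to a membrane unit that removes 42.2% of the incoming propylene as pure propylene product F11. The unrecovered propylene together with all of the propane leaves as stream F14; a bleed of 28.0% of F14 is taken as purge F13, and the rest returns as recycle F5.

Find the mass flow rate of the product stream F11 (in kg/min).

propylene in F10: m_A = 1610×0.829 + (1−0.280)·(1−0.422)·m_A, so m_A = 1334.7/0.5838 = 2286.1 kg/min.
Product F11 = 0.422×2286.1 = 964.71 kg/min.

964.7 kg/min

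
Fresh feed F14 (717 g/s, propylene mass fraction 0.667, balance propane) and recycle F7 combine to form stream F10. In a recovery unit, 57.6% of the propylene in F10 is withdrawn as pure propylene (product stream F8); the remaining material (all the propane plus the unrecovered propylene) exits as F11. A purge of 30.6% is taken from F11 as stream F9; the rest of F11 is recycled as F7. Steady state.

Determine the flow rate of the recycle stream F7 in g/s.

propane enters only via F14 and leaves only via the purge: 717×0.333 = 0.306×(propane in F11), and the recovery unit passes all propane, so propane in F10 = propane in F11 = 780.26 g/s.
propylene in F10: m_A = 717×0.667 + (1−0.306)·(1−0.576)·m_A, so m_A = 478.24/0.7057 = 677.64 g/s.
F11 = (1−0.576)×677.64 + 780.26 = 1067.6 g/s.
Recycle F7 = (1−0.306)×1067.6 = 740.9 g/s.

740.9 g/s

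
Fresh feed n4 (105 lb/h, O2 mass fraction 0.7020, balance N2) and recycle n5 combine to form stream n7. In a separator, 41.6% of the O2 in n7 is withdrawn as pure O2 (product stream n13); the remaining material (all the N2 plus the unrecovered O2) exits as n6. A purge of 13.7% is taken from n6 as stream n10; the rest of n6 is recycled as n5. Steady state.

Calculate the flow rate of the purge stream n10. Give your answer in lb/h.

43.18 lb/h

N2 enters only via n4 and leaves only via the purge: 105×0.298 = 0.137×(N2 in n6), and the separator passes all N2, so N2 in n7 = N2 in n6 = 228.39 lb/h.
O2 in n7: m_A = 105×0.702 + (1−0.137)·(1−0.416)·m_A, so m_A = 73.71/0.4960 = 148.61 lb/h.
n6 = (1−0.416)×148.61 + 228.39 = 315.18 lb/h.
Purge n10 = 0.137×315.18 = 43.18 lb/h.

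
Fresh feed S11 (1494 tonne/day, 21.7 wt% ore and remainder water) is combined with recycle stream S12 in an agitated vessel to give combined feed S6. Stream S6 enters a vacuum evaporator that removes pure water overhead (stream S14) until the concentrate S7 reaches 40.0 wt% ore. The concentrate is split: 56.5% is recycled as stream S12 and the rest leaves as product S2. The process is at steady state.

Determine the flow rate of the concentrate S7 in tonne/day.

Overall ore balance (none leaves overhead): ore in fresh feed = ore in product, i.e. 1494×0.217 = (1−0.565)·S7·0.400.
S7 = 324.2/(0.400×0.435) = 1863.2 tonne/day.

1863 tonne/day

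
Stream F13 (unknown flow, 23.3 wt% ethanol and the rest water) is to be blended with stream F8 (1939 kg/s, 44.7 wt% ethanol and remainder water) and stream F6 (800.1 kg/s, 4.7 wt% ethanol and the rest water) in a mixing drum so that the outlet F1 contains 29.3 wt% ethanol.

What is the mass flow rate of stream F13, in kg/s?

1696 kg/s

Let F13 be the unknown flow. Total out = 2739.1 + F13.
ethanol balance: 904.34 + 0.233·F13 = 0.293·(2739.1 + F13)
(0.233 − 0.293)·F13 = 0.293×2739.1 − 904.34 = -101.78
F13 = -101.78 / -0.060 = 1696.4 kg/s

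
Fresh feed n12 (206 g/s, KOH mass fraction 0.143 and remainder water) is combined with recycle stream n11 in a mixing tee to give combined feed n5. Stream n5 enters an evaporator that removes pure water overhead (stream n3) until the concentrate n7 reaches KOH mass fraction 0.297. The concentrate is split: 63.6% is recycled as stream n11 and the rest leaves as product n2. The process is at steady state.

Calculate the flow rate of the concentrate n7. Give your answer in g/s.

Overall KOH balance (none leaves overhead): KOH in fresh feed = KOH in product, i.e. 206×0.143 = (1−0.636)·n7·0.297.
n7 = 29.458/(0.297×0.364) = 272.49 g/s.

272.5 g/s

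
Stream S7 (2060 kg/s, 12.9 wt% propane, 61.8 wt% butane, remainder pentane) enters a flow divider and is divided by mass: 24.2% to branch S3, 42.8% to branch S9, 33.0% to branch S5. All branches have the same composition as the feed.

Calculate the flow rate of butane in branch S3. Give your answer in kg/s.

Branch S3 total = 0.242×2060 = 498.52 kg/s.
butane in S3 = 0.618×498.52 = 308.09 kg/s.

308.1 kg/s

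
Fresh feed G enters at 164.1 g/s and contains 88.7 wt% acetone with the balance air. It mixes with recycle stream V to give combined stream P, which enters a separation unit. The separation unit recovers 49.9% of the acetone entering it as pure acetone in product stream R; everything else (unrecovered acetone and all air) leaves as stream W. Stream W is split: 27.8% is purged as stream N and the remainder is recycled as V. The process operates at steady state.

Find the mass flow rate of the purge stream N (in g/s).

50.31 g/s

air enters only via G and leaves only via the purge: 164.1×0.113 = 0.278×(air in W), and the separation unit passes all air, so air in P = air in W = 66.703 g/s.
acetone in P: m_A = 164.1×0.887 + (1−0.278)·(1−0.499)·m_A, so m_A = 145.56/0.6383 = 228.05 g/s.
W = (1−0.499)×228.05 + 66.703 = 180.95 g/s.
Purge N = 0.278×180.95 = 50.305 g/s.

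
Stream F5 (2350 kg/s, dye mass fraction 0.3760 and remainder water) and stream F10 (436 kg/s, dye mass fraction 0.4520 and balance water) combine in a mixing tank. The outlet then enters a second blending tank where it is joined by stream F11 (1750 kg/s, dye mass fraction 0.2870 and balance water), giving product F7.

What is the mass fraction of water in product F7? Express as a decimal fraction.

Overall, product flow = 4536 kg/s.
water in = 2350×0.624 + 436×0.548 + 1750×0.713 = 2953.1 kg/s.
water fraction in F7 = 0.6510.

0.6510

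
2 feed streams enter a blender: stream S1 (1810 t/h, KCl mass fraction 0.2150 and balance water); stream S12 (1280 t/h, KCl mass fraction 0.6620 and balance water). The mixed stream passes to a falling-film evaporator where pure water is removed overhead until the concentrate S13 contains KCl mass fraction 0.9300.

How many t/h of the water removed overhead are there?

1760 t/h

KCl entering = 1810×0.215 + 1280×0.662 = 1236.5 t/h.
All KCl reports to S13, so S13 = 1236.5/0.930 = 1329.6 t/h.
Total feed = 3090 t/h; overhead = 3090 − 1329.6 = 1760.4 t/h.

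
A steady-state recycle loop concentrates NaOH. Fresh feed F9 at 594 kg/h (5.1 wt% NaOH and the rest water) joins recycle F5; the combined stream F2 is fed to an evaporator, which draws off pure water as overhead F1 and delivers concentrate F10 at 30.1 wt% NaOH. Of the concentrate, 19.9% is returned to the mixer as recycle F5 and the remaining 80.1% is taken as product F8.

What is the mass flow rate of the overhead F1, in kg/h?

493.4 kg/h

Overall NaOH balance (none leaves overhead): NaOH in fresh feed = NaOH in product, i.e. 594×0.051 = (1−0.199)·F10·0.301.
F10 = 30.294/(0.301×0.801) = 125.65 kg/h.
Recycle F5 = 0.199×125.65 = 25.004 kg/h.
Combined feed F2 = 594 + 25.004 = 619 kg/h.
Overhead F1 = F2 − F10 = 619 − 125.65 = 493.36 kg/h.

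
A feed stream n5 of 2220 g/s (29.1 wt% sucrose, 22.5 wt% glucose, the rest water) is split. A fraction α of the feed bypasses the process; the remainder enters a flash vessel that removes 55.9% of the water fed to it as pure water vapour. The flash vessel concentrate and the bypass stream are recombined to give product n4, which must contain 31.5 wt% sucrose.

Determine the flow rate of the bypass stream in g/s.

All 2220×0.291 = 646.02 g/s of sucrose reaches n4, so n4 = 646.02/0.315 = 2050.9 g/s and vapour = 169.14 g/s.
The evaporator receives (1−α)·2220 of feed at 0.484 water and removes 0.559 of that water:
0.559×0.484×(1−α)×2220 = 169.14
(1−α) = 169.14/600.63 = 0.2816;  α = 0.7184.
Bypass flow = 0.7184×2220 = 1594.8 g/s.

1595 g/s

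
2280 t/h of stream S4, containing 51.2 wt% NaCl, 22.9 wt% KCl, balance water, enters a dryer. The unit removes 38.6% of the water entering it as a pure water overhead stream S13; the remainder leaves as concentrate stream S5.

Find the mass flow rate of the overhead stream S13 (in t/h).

water entering = 2280×0.259 = 590.52 t/h; overhead removed = 0.386×590.52 = 227.94 t/h.

227.9 t/h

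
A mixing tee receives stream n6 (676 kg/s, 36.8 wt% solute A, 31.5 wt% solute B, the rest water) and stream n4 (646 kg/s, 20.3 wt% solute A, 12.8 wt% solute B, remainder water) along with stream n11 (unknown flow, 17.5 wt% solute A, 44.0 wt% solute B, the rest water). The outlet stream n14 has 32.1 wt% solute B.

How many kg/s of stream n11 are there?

1082 kg/s

Let n11 be the unknown flow. Total out = 1322 + n11.
solute B balance: 295.63 + 0.440·n11 = 0.321·(1322 + n11)
(0.440 − 0.321)·n11 = 0.321×1322 − 295.63 = 128.73
n11 = 128.73 / 0.119 = 1081.8 kg/s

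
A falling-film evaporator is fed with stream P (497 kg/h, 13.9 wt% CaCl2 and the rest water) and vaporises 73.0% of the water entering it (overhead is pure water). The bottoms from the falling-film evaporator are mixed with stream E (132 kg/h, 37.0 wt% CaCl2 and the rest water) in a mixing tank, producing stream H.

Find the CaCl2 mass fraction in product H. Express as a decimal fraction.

0.372

Vapour removed = 0.730×0.861×497 = 312.38 kg/h; concentrate = 184.62 kg/h.
CaCl2 reaching the mixer = 69.083 (from concentrate) + 132×0.370 = 117.92 kg/h.
Product flow = 184.62 + 132 = 316.62 kg/h; CaCl2 fraction = 0.372.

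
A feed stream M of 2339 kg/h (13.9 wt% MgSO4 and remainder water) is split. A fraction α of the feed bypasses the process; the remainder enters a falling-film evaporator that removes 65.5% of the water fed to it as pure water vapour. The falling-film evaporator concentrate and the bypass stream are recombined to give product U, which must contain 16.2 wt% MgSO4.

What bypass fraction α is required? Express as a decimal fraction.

0.748

All 2339×0.139 = 325.12 kg/h of MgSO4 reaches U, so U = 325.12/0.162 = 2006.9 kg/h and vapour = 332.08 kg/h.
The evaporator receives (1−α)·2339 of feed at 0.861 water and removes 0.655 of that water:
0.655×0.861×(1−α)×2339 = 332.08
(1−α) = 332.08/1319.1 = 0.2517;  α = 0.7483.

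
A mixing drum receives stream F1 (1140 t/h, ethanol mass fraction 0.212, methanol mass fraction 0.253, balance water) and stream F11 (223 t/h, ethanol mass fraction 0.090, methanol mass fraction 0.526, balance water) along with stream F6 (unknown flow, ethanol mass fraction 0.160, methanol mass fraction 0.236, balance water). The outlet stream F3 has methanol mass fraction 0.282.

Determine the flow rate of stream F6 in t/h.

Let F6 be the unknown flow. Total out = 1363 + F6.
methanol balance: 405.72 + 0.236·F6 = 0.282·(1363 + F6)
(0.236 − 0.282)·F6 = 0.282×1363 − 405.72 = -21.352
F6 = -21.352 / -0.046 = 464.17 t/h

464.2 t/h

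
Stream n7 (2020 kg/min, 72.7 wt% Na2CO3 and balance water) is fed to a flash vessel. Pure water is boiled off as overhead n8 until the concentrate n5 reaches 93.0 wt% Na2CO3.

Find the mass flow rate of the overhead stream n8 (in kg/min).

440.9 kg/min

Na2CO3 is conserved: 2020×0.727 = 1468.5 kg/min all reports to the concentrate.
Concentrate = 1468.5/(target fraction) = 1579.1 kg/min.
Overhead = 2020 − 1579.1 = 440.92 kg/min.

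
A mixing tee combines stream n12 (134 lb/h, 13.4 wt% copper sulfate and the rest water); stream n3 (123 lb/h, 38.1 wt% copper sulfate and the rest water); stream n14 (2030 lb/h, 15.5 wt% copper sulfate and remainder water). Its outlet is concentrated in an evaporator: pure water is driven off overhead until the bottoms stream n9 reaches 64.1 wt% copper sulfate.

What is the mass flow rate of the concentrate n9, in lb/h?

592 lb/h

copper sulfate entering = 134×0.134 + 123×0.381 + 2030×0.155 = 379.47 lb/h.
All copper sulfate reports to n9, so n9 = 379.47/0.641 = 592 lb/h.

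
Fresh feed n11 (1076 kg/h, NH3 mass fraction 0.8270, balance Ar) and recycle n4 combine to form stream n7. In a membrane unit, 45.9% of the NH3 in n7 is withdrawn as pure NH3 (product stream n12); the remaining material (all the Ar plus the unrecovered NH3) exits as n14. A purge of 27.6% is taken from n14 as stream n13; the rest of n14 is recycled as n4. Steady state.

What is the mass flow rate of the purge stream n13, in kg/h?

404.6 kg/h

Ar enters only via n11 and leaves only via the purge: 1076×0.173 = 0.276×(Ar in n14), and the membrane unit passes all Ar, so Ar in n7 = Ar in n14 = 674.45 kg/h.
NH3 in n7: m_A = 1076×0.827 + (1−0.276)·(1−0.459)·m_A, so m_A = 889.85/0.6083 = 1462.8 kg/h.
n14 = (1−0.459)×1462.8 + 674.45 = 1465.8 kg/h.
Purge n13 = 0.276×1465.8 = 404.57 kg/h.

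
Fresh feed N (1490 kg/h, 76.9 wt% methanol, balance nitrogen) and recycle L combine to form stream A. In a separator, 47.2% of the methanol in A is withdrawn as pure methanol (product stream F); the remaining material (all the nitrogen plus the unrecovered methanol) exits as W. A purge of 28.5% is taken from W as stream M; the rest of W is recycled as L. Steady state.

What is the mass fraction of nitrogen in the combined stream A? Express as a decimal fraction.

nitrogen enters only via N and leaves only via the purge: 1490×0.231 = 0.285×(nitrogen in W), and the separator passes all nitrogen, so nitrogen in A = nitrogen in W = 1207.7 kg/h.
methanol in A: m_A = 1490×0.769 + (1−0.285)·(1−0.472)·m_A, so m_A = 1145.8/0.6225 = 1840.7 kg/h.
A = 1840.7 + 1207.7 = 3048.4 kg/h.
nitrogen fraction in A = 1207.7/3048.4 = 0.3962.

0.3962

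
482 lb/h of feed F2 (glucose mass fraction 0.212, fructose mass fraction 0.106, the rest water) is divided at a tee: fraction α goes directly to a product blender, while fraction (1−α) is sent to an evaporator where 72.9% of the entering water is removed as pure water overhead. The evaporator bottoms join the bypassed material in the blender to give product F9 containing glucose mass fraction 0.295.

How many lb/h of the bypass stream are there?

209.2 lb/h

All 482×0.212 = 102.18 lb/h of glucose reaches F9, so F9 = 102.18/0.295 = 346.39 lb/h and vapour = 135.61 lb/h.
The evaporator receives (1−α)·482 of feed at 0.682 water and removes 0.729 of that water:
0.729×0.682×(1−α)×482 = 135.61
(1−α) = 135.61/239.64 = 0.5659;  α = 0.4341.
Bypass flow = 0.4341×482 = 209.23 lb/h.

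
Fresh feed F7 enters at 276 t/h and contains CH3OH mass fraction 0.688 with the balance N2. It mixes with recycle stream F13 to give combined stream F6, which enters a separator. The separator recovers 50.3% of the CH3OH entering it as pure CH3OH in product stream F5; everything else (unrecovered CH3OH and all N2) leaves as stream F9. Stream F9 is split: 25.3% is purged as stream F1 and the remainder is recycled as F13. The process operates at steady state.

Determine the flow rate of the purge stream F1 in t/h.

N2 enters only via F7 and leaves only via the purge: 276×0.312 = 0.253×(N2 in F9), and the separator passes all N2, so N2 in F6 = N2 in F9 = 340.36 t/h.
CH3OH in F6: m_A = 276×0.688 + (1−0.253)·(1−0.503)·m_A, so m_A = 189.89/0.6287 = 302.01 t/h.
F9 = (1−0.503)×302.01 + 340.36 = 490.46 t/h.
Purge F1 = 0.253×490.46 = 124.09 t/h.

124.1 t/h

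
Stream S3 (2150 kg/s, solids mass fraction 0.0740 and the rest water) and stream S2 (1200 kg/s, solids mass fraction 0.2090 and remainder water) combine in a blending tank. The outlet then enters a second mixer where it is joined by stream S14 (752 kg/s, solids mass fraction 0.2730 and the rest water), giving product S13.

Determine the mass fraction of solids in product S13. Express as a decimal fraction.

Overall, product flow = 4102 kg/s.
solids in = 2150×0.074 + 1200×0.209 + 752×0.273 = 615.2 kg/s.
solids fraction in S13 = 0.1500.

0.1500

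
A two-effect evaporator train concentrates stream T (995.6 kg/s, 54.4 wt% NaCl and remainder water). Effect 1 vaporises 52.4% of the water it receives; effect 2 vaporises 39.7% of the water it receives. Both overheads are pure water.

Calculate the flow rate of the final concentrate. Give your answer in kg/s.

water in feed = 995.6×0.456 = 453.99 kg/s.
After stage 1: water left = (1−0.524)×453.99 = 216.1; stream total = 757.71 kg/s.
After stage 2: water left = (1−0.397)×216.1 = 130.31; final concentrate = 671.92 kg/s.

671.9 kg/s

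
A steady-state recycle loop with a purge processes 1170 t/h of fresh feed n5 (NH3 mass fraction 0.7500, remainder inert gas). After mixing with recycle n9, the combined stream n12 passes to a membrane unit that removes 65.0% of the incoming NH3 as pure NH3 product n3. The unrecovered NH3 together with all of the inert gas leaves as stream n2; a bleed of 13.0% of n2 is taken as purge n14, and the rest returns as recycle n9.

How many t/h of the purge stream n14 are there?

inert gas enters only via n5 and leaves only via the purge: 1170×0.250 = 0.130×(inert gas in n2), and the membrane unit passes all inert gas, so inert gas in n12 = inert gas in n2 = 2250 t/h.
NH3 in n12: m_A = 1170×0.750 + (1−0.130)·(1−0.650)·m_A, so m_A = 877.5/0.6955 = 1261.7 t/h.
n2 = (1−0.650)×1261.7 + 2250 = 2691.6 t/h.
Purge n14 = 0.130×2691.6 = 349.91 t/h.

349.9 t/h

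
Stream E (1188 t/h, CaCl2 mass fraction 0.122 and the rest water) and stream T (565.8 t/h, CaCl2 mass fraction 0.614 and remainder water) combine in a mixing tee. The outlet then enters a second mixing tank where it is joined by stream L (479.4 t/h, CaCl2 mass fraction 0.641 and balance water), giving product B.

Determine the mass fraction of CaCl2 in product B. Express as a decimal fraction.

0.358

Overall, product flow = 2233.2 t/h.
CaCl2 in = 1188×0.122 + 565.8×0.614 + 479.4×0.641 = 799.63 t/h.
CaCl2 fraction in B = 0.358.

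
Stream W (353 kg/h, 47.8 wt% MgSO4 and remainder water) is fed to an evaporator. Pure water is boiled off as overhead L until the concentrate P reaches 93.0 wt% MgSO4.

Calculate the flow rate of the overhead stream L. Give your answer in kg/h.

171.6 kg/h

MgSO4 is conserved: 353×0.478 = 168.73 kg/h all reports to the concentrate.
Concentrate = 168.73/(target fraction) = 181.43 kg/h.
Overhead = 353 − 181.43 = 171.57 kg/h.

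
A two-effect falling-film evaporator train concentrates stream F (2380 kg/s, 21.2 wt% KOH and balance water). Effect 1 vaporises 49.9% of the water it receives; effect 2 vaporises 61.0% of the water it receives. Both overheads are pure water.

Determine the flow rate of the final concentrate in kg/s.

water in feed = 2380×0.788 = 1875.4 kg/s.
After stage 1: water left = (1−0.499)×1875.4 = 939.6; stream total = 1444.2 kg/s.
After stage 2: water left = (1−0.610)×939.6 = 366.44; final concentrate = 871 kg/s.

871 kg/s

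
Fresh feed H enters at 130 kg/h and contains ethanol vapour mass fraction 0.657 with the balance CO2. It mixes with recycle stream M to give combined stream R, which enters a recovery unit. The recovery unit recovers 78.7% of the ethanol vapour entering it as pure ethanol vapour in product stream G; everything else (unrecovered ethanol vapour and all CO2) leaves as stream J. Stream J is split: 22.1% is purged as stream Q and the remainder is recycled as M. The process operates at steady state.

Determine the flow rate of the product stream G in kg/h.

80.59 kg/h

ethanol vapour in R: m_A = 130×0.657 + (1−0.221)·(1−0.787)·m_A, so m_A = 85.41/0.8341 = 102.4 kg/h.
Product G = 0.787×102.4 = 80.59 kg/h.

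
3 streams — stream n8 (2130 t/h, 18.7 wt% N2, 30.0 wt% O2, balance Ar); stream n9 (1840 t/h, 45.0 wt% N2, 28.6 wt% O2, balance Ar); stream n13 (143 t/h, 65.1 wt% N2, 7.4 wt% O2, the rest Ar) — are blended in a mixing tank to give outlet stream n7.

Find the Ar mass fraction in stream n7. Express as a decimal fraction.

Total flow out = 2130 + 1840 + 143 = 4113 t/h.
Ar in = 2130×0.513 + 1840×0.264 + 143×0.275 = 1617.8 t/h.
Ar mass fraction in n7 = 1617.8/4113 = 0.393.

0.393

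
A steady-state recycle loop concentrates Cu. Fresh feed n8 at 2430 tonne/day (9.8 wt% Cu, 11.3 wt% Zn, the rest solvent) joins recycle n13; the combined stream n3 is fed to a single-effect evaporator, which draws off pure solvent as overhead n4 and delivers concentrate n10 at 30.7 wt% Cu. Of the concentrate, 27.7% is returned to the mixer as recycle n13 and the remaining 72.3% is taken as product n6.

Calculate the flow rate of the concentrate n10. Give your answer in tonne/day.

1073 tonne/day

Overall Cu balance (none leaves overhead): Cu in fresh feed = Cu in product, i.e. 2430×0.098 = (1−0.277)·n10·0.307.
n10 = 238.14/(0.307×0.723) = 1072.9 tonne/day.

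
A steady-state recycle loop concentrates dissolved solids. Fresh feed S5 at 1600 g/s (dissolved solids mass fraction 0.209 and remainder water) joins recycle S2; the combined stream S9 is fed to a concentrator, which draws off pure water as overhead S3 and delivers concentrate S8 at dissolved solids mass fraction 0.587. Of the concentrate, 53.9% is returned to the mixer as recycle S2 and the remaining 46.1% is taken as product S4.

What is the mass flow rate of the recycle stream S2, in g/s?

666.1 g/s

Overall dissolved solids balance (none leaves overhead): dissolved solids in fresh feed = dissolved solids in product, i.e. 1600×0.209 = (1−0.539)·S8·0.587.
S8 = 334.4/(0.587×0.461) = 1235.7 g/s.
Recycle S2 = 0.539×1235.7 = 666.06 g/s.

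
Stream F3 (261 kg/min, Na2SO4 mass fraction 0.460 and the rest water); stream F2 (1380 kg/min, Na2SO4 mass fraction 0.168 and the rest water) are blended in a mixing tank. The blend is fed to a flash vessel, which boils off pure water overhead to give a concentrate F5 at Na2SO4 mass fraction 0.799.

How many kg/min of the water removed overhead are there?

Na2SO4 entering = 261×0.460 + 1380×0.168 = 351.9 kg/min.
All Na2SO4 reports to F5, so F5 = 351.9/0.799 = 440.43 kg/min.
Total feed = 1641 kg/min; overhead = 1641 − 440.43 = 1200.6 kg/min.

1201 kg/min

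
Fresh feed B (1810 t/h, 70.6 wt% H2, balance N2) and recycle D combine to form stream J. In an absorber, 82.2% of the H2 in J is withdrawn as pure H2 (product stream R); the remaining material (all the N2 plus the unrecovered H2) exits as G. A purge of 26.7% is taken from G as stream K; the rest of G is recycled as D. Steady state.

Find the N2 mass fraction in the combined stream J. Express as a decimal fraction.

N2 enters only via B and leaves only via the purge: 1810×0.294 = 0.267×(N2 in G), and the absorber passes all N2, so N2 in J = N2 in G = 1993 t/h.
H2 in J: m_A = 1810×0.706 + (1−0.267)·(1−0.822)·m_A, so m_A = 1277.9/0.8695 = 1469.6 t/h.
J = 1469.6 + 1993 = 3462.6 t/h.
N2 fraction in J = 1993/3462.6 = 0.576.

0.576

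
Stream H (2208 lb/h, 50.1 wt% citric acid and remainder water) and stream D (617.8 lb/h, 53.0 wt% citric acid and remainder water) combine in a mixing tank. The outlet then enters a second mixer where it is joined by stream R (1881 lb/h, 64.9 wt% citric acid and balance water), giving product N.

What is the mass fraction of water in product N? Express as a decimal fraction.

0.436

Overall, product flow = 4706.8 lb/h.
water in = 2208×0.499 + 617.8×0.470 + 1881×0.351 = 2052.4 lb/h.
water fraction in N = 0.436.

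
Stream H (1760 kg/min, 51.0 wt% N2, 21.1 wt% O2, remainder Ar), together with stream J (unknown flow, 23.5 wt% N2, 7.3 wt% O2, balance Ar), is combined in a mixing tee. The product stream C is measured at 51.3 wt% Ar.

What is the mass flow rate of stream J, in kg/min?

2301 kg/min

Let J be the unknown flow. Total out = 1760 + J.
Ar balance: 491.04 + 0.692·J = 0.513·(1760 + J)
(0.692 − 0.513)·J = 0.513×1760 − 491.04 = 411.84
J = 411.84 / 0.179 = 2300.8 kg/min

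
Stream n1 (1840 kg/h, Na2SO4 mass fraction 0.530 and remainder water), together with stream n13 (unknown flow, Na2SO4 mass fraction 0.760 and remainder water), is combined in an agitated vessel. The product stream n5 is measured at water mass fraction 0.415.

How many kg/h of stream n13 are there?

578.3 kg/h

Let n13 be the unknown flow. Total out = 1840 + n13.
water balance: 864.8 + 0.240·n13 = 0.415·(1840 + n13)
(0.240 − 0.415)·n13 = 0.415×1840 − 864.8 = -101.2
n13 = -101.2 / -0.175 = 578.29 kg/h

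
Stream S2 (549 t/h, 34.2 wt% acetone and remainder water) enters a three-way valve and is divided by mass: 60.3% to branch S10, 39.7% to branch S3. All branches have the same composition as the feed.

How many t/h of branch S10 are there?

Branch S10 flow = 0.603×549 = 331.05 t/h.

331 t/h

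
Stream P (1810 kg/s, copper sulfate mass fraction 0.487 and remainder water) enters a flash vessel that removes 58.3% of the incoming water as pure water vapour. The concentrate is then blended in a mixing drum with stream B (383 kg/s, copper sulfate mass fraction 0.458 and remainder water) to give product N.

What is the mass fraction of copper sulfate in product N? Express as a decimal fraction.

Vapour removed = 0.583×0.513×1810 = 541.33 kg/s; concentrate = 1268.7 kg/s.
copper sulfate reaching the mixer = 881.47 (from concentrate) + 383×0.458 = 1056.9 kg/s.
Product flow = 1268.7 + 383 = 1651.7 kg/s; copper sulfate fraction = 0.640.

0.640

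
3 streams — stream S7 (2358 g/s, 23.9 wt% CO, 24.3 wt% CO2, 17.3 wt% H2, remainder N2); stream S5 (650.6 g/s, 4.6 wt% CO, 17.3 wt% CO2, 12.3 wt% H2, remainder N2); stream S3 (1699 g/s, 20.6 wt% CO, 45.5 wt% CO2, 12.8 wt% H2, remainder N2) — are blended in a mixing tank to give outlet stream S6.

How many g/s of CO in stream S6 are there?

CO out = CO in = 2358×0.239 + 650.6×0.046 + 1699×0.206 = 943.48 g/s.

943.5 g/s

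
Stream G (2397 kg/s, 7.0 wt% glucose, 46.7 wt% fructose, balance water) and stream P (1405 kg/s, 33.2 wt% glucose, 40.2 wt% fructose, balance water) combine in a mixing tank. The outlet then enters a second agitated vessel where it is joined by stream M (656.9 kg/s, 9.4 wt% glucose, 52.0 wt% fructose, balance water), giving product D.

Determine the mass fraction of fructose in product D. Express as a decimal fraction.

Overall, product flow = 4458.9 kg/s.
fructose in = 2397×0.467 + 1405×0.402 + 656.9×0.520 = 2025.8 kg/s.
fructose fraction in D = 0.4543.

0.4543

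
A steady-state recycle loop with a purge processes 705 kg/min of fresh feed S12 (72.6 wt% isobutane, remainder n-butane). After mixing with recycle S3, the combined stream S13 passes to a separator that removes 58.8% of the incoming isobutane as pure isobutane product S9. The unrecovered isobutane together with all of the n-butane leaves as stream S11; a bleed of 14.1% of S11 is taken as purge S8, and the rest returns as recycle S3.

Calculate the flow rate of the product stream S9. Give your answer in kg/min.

465.8 kg/min

isobutane in S13: m_A = 705×0.726 + (1−0.141)·(1−0.588)·m_A, so m_A = 511.83/0.6461 = 792.19 kg/min.
Product S9 = 0.588×792.19 = 465.81 kg/min.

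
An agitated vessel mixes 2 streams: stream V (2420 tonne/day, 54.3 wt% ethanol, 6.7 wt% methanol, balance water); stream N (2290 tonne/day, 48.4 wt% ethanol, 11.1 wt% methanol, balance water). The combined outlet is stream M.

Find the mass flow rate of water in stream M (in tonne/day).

1871 tonne/day

water out = water in = 2420×0.390 + 2290×0.405 = 1871.2 tonne/day.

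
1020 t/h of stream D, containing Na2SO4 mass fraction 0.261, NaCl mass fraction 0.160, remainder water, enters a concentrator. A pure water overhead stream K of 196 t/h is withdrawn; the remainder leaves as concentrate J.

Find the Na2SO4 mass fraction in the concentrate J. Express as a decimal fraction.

Na2SO4 is not removed: 1020×0.261 = 266.22 t/h of Na2SO4 enters J.
Concentrate = 1020 − 196 = 824 t/h.
Mass fraction = 266.22/824 = 0.323.

0.323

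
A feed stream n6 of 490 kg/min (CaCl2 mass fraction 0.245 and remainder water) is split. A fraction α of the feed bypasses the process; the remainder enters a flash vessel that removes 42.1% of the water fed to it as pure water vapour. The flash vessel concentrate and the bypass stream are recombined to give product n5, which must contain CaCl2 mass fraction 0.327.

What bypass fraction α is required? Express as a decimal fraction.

0.211

All 490×0.245 = 120.05 kg/min of CaCl2 reaches n5, so n5 = 120.05/0.327 = 367.13 kg/min and vapour = 122.87 kg/min.
The evaporator receives (1−α)·490 of feed at 0.755 water and removes 0.421 of that water:
0.421×0.755×(1−α)×490 = 122.87
(1−α) = 122.87/155.75 = 0.7889;  α = 0.2111.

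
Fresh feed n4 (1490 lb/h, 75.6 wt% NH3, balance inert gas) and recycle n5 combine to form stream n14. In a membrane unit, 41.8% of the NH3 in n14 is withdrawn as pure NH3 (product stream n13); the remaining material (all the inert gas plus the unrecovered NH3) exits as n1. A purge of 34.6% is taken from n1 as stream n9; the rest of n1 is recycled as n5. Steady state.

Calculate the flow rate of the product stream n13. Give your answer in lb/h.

NH3 in n14: m_A = 1490×0.756 + (1−0.346)·(1−0.418)·m_A, so m_A = 1126.4/0.6194 = 1818.7 lb/h.
Product n13 = 0.418×1818.7 = 760.21 lb/h.

760.2 lb/h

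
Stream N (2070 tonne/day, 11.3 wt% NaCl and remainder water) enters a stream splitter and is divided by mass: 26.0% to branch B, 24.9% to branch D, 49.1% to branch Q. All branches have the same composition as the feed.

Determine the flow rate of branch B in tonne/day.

538.2 tonne/day

Branch B flow = 0.260×2070 = 538.2 tonne/day.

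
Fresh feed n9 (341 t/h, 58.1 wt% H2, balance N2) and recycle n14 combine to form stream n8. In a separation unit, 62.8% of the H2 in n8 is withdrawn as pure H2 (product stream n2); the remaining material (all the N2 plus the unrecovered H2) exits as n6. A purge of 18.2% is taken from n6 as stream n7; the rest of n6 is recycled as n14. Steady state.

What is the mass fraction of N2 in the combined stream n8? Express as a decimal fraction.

0.734

N2 enters only via n9 and leaves only via the purge: 341×0.419 = 0.182×(N2 in n6), and the separation unit passes all N2, so N2 in n8 = N2 in n6 = 785.05 t/h.
H2 in n8: m_A = 341×0.581 + (1−0.182)·(1−0.628)·m_A, so m_A = 198.12/0.6957 = 284.78 t/h.
n8 = 284.78 + 785.05 = 1069.8 t/h.
N2 fraction in n8 = 785.05/1069.8 = 0.734.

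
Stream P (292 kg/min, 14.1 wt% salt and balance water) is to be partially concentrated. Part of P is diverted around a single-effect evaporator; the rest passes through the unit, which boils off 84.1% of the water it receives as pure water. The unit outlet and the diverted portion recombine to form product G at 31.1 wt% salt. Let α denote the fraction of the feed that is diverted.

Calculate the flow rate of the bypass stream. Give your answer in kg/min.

All 292×0.141 = 41.172 kg/min of salt reaches G, so G = 41.172/0.311 = 132.39 kg/min and vapour = 159.61 kg/min.
The evaporator receives (1−α)·292 of feed at 0.859 water and removes 0.841 of that water:
0.841×0.859×(1−α)×292 = 159.61
(1−α) = 159.61/210.95 = 0.7567;  α = 0.2433.
Bypass flow = 0.2433×292 = 71.056 kg/min.

71.06 kg/min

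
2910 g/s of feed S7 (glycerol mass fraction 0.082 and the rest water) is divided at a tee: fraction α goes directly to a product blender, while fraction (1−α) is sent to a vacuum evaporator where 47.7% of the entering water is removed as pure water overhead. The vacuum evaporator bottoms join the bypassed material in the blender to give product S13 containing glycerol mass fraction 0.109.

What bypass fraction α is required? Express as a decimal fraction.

0.434

All 2910×0.082 = 238.62 g/s of glycerol reaches S13, so S13 = 238.62/0.109 = 2189.2 g/s and vapour = 720.83 g/s.
The evaporator receives (1−α)·2910 of feed at 0.918 water and removes 0.477 of that water:
0.477×0.918×(1−α)×2910 = 720.83
(1−α) = 720.83/1274.2 = 0.5657;  α = 0.4343.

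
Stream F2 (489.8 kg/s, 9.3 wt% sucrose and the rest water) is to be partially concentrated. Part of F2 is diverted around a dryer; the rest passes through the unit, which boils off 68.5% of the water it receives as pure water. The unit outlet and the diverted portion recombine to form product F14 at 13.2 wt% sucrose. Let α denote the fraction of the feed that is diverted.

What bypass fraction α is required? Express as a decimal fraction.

0.524

All 489.8×0.093 = 45.551 kg/s of sucrose reaches F14, so F14 = 45.551/0.132 = 345.09 kg/s and vapour = 144.71 kg/s.
The evaporator receives (1−α)·489.8 of feed at 0.907 water and removes 0.685 of that water:
0.685×0.907×(1−α)×489.8 = 144.71
(1−α) = 144.71/304.31 = 0.4755;  α = 0.5245.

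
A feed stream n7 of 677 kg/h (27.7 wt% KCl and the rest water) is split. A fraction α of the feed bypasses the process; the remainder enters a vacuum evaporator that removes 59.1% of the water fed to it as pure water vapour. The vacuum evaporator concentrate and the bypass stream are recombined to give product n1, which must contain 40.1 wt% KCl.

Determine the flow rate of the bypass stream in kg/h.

All 677×0.277 = 187.53 kg/h of KCl reaches n1, so n1 = 187.53/0.401 = 467.65 kg/h and vapour = 209.35 kg/h.
The evaporator receives (1−α)·677 of feed at 0.723 water and removes 0.591 of that water:
0.591×0.723×(1−α)×677 = 209.35
(1−α) = 209.35/289.28 = 0.7237;  α = 0.2763.
Bypass flow = 0.2763×677 = 187.06 kg/h.

187.1 kg/h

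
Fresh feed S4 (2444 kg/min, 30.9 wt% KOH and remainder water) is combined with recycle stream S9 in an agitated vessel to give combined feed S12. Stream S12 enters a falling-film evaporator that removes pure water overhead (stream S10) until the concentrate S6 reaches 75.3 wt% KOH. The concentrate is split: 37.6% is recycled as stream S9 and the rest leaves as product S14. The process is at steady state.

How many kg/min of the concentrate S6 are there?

Overall KOH balance (none leaves overhead): KOH in fresh feed = KOH in product, i.e. 2444×0.309 = (1−0.376)·S6·0.753.
S6 = 755.2/(0.753×0.624) = 1607.2 kg/min.

1607 kg/min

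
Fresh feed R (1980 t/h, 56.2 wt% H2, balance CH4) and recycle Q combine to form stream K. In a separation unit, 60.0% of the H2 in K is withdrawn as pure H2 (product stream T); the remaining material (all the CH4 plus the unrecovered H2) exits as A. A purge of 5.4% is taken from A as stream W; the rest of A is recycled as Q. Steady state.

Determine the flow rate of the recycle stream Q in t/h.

15870 t/h

CH4 enters only via R and leaves only via the purge: 1980×0.438 = 0.054×(CH4 in A), and the separation unit passes all CH4, so CH4 in K = CH4 in A = 16060 t/h.
H2 in K: m_A = 1980×0.562 + (1−0.054)·(1−0.600)·m_A, so m_A = 1112.8/0.6216 = 1790.2 t/h.
A = (1−0.600)×1790.2 + 16060 = 16776 t/h.
Recycle Q = (1−0.054)×16776 = 15870 t/h.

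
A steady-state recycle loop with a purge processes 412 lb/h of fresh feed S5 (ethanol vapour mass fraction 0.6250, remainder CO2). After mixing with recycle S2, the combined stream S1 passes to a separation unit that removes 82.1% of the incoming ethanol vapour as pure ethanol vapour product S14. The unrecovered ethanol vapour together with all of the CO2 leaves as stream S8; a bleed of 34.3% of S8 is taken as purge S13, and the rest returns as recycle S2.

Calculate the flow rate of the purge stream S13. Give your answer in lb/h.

CO2 enters only via S5 and leaves only via the purge: 412×0.375 = 0.343×(CO2 in S8), and the separation unit passes all CO2, so CO2 in S1 = CO2 in S8 = 450.44 lb/h.
ethanol vapour in S1: m_A = 412×0.625 + (1−0.343)·(1−0.821)·m_A, so m_A = 257.5/0.8824 = 291.82 lb/h.
S8 = (1−0.821)×291.82 + 450.44 = 502.67 lb/h.
Purge S13 = 0.343×502.67 = 172.42 lb/h.

172.4 lb/h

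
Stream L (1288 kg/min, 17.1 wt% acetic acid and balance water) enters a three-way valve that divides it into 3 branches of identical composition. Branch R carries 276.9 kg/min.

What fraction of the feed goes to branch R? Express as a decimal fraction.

Fraction to R = 276.9/1288 = 0.2150.

0.215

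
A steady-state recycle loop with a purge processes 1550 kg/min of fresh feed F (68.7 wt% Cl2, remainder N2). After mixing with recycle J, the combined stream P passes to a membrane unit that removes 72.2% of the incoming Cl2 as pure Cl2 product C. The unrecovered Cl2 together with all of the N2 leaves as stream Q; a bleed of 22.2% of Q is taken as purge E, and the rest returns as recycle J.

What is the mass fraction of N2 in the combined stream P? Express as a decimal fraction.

0.6166

N2 enters only via F and leaves only via the purge: 1550×0.313 = 0.222×(N2 in Q), and the membrane unit passes all N2, so N2 in P = N2 in Q = 2185.4 kg/min.
Cl2 in P: m_A = 1550×0.687 + (1−0.222)·(1−0.722)·m_A, so m_A = 1064.9/0.7837 = 1358.7 kg/min.
P = 1358.7 + 2185.4 = 3544.1 kg/min.
N2 fraction in P = 2185.4/3544.1 = 0.6166.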